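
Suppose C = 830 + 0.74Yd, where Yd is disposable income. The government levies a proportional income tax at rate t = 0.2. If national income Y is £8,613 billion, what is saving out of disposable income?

S = 961.504

Yd = (1 − 0.2)(8613) = 0.8(8613) = 6890.4
C = 830 + 0.74(6890.4) = 830 + 5098.896 = 5928.896
S = Yd − C = 6890.4 − 5928.896 = 961.504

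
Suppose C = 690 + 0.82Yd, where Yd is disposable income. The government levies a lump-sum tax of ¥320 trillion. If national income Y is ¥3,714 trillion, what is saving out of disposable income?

Yd = Y − T = 3714 − 320 = 3394
C = 690 + 0.82(3394) = 690 + 2783.08 = 3473.08
S = Yd − C = 3394 − 3473.08 = -79.08

S = -79.08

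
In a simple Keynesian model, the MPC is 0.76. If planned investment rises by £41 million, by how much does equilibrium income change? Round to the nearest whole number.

ΔY ≈ 171

The multiplier is 1/(1 − MPC) = 1/0.24.
ΔY = 41/0.24 = 170.83 ≈ 171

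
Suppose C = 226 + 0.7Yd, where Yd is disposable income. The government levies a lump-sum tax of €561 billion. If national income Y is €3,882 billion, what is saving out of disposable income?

Yd = Y − T = 3882 − 561 = 3321
C = 226 + 0.7(3321) = 226 + 2324.7 = 2550.7
S = Yd − C = 3321 − 2550.7 = 770.3

S = 770.3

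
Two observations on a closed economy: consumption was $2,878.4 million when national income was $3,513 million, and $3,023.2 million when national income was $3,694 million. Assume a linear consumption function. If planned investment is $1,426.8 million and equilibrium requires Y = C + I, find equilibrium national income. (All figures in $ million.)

MPC = (3023.2 − 2878.4)/(3694 − 3513) = 144.8/181 = 0.8
a = 2878.4 − 0.8(3513) = 68
Equilibrium: Y = 68 + 0.8Y + 1426.8
0.2Y = 1494.8, so Y = 1494.8/0.2 = 7474

Y = 7474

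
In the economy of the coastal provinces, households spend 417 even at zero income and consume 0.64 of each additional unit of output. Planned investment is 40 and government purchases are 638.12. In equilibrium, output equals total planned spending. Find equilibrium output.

Y = 3042

Y = C + I + G = 417 + 0.64Y + 40 + 638.12
Y − 0.64Y = 1095.12
0.36Y = 1095.12, so Y = 1095.12/0.36 = 3042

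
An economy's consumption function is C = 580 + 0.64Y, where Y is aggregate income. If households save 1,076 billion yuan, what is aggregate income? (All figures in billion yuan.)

S = Y − C = -580 + 0.36Y
-580 + 0.36Y = 1076, so 0.36Y = 1656 and Y = 4600

Y = 4600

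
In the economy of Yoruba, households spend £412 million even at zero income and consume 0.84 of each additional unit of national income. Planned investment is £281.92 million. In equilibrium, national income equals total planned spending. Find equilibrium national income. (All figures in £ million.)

Y = 4337

Y = C + I = 412 + 0.84Y + 281.92
Y − 0.84Y = 693.92
0.16Y = 693.92, so Y = 693.92/0.16 = 4337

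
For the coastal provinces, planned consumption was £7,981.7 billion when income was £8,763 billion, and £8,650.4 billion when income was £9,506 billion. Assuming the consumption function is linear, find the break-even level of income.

MPC = (8650.4 − 7981.7)/(9506 − 8763) = 668.7/743 = 0.9
a = 7981.7 − 0.9(8763) = 7981.7 − 7886.7 = 95
Break-even: Y = a/(1−MPC) = 95/0.1 = 950

Y = 950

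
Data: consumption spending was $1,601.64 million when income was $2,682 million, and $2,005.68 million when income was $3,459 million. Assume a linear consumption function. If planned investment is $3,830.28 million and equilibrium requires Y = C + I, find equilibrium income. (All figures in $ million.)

Y = 8411

MPC = (2005.68 − 1601.64)/(3459 − 2682) = 404.04/777 = 0.52
a = 1601.64 − 0.52(2682) = 207
Equilibrium: Y = 207 + 0.52Y + 3830.28
0.48Y = 4037.28, so Y = 4037.28/0.48 = 8411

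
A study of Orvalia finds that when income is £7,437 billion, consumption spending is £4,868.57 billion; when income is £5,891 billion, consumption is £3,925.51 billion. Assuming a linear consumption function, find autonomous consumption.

MPC = ΔC/ΔY = (4868.57 − 3925.51)/(7437 − 5891) = 943.06/1546 = 0.61
a = C − MPC·Y = 3925.51 − 0.61(5891) = 3925.51 − 3593.51 = 332

a = 332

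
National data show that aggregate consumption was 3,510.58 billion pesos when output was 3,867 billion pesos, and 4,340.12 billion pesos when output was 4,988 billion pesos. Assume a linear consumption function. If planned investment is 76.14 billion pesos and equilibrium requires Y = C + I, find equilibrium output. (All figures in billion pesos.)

Y = 2789

MPC = (4340.12 − 3510.58)/(4988 − 3867) = 829.54/1121 = 0.74
a = 3510.58 − 0.74(3867) = 649
Equilibrium: Y = 649 + 0.74Y + 76.14
0.26Y = 725.14, so Y = 725.14/0.26 = 2789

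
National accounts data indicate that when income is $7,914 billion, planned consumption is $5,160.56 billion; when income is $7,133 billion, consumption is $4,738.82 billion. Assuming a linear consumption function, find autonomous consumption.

MPC = ΔC/ΔY = (5160.56 − 4738.82)/(7914 − 7133) = 421.74/781 = 0.54
a = C − MPC·Y = 4738.82 − 0.54(7133) = 4738.82 − 3851.82 = 887

a = 887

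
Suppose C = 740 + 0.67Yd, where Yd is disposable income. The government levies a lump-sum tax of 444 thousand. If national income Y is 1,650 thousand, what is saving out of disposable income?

Yd = Y − T = 1650 − 444 = 1206
C = 740 + 0.67(1206) = 740 + 808.02 = 1548.02
S = Yd − C = 1206 − 1548.02 = -342.02

S = -342.02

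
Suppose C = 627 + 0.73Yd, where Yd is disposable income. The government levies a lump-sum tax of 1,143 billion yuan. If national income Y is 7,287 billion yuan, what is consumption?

Yd = Y − T = 7287 − 1143 = 6144
C = 627 + 0.73(6144) = 627 + 4485.12 = 5112.12

C = 5112.12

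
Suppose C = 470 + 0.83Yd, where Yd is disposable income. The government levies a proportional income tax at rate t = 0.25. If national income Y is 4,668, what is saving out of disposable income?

Yd = (1 − 0.25)(4668) = 0.75(4668) = 3501
C = 470 + 0.83(3501) = 470 + 2905.83 = 3375.83
S = Yd − C = 3501 − 3375.83 = 125.17

S = 125.17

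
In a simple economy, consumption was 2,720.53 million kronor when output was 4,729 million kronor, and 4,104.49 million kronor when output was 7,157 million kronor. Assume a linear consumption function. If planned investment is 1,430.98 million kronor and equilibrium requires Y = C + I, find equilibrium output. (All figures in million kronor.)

MPC = (4104.49 − 2720.53)/(7157 − 4729) = 1383.96/2428 = 0.57
a = 2720.53 − 0.57(4729) = 25
Equilibrium: Y = 25 + 0.57Y + 1430.98
0.43Y = 1455.98, so Y = 1455.98/0.43 = 3386

Y = 3386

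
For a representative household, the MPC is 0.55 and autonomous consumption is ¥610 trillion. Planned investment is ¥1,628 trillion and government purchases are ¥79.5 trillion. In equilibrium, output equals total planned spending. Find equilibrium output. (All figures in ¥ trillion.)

Y = 5150

Y = C + I + G = 610 + 0.55Y + 1628 + 79.5
Y − 0.55Y = 2317.5
0.45Y = 2317.5, so Y = 2317.5/0.45 = 5150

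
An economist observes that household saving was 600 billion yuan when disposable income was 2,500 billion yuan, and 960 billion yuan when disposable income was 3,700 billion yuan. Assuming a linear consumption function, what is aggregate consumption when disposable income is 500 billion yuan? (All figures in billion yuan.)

C = 500

MPS = ΔS/ΔY = (960 − 600)/(3700 − 2500) = 360/1200 = 0.3
MPC = 1 − MPS = 0.7
Autonomous saving = 600 − 0.3(2500) = -150, so a = 150
C = 150 + 0.7(500) = 150 + 350 = 500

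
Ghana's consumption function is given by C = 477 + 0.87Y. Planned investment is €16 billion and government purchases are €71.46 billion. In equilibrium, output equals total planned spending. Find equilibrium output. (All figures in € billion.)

Y = C + I + G = 477 + 0.87Y + 16 + 71.46
Y − 0.87Y = 564.46
0.13Y = 564.46, so Y = 564.46/0.13 = 4342

Y = 4342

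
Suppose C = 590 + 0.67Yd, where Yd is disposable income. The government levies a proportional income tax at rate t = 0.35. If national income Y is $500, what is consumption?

Yd = (1 − 0.35)(500) = 0.65(500) = 325
C = 590 + 0.67(325) = 590 + 217.75 = 807.75

C = 807.75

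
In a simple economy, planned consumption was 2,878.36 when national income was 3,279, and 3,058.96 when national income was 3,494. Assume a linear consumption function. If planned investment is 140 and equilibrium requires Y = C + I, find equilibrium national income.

MPC = (3058.96 − 2878.36)/(3494 − 3279) = 180.6/215 = 0.84
a = 2878.36 − 0.84(3279) = 124
Equilibrium: Y = 124 + 0.84Y + 140
0.16Y = 264, so Y = 264/0.16 = 1650

Y = 1650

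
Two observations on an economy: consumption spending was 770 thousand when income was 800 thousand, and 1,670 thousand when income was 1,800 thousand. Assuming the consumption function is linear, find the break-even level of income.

MPC = (1670 − 770)/(1800 − 800) = 900/1000 = 0.9
a = 770 − 0.9(800) = 770 − 720 = 50
Break-even: Y = a/(1−MPC) = 50/0.1 = 500

Y = 500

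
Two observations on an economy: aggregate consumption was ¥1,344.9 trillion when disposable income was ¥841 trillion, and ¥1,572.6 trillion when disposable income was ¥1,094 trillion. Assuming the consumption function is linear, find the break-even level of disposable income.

Y = 5880

MPC = (1572.6 − 1344.9)/(1094 − 841) = 227.7/253 = 0.9
a = 1344.9 − 0.9(841) = 1344.9 − 756.9 = 588
Break-even: Y = a/(1−MPC) = 588/0.1 = 5880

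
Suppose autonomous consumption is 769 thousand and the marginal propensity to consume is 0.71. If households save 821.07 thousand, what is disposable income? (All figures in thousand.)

S = Y − C = -769 + 0.29Y
-769 + 0.29Y = 821.07, so 0.29Y = 1590.07 and Y = 5483

Y = 5483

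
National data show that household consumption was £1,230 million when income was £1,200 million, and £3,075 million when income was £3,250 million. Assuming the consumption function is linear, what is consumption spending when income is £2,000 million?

C = 1950

MPC = (3075 − 1230)/(3250 − 1200) = 1845/2050 = 0.9
a = 1230 − 0.9(1200) = 1230 − 1080 = 150
C = 150 + 0.9(2000) = 150 + 1800 = 1950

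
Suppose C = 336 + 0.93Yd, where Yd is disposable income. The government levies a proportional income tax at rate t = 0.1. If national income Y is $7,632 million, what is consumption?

Yd = (1 − 0.1)(7632) = 0.9(7632) = 6868.8
C = 336 + 0.93(6868.8) = 336 + 6387.984 = 6723.984

C = 6723.984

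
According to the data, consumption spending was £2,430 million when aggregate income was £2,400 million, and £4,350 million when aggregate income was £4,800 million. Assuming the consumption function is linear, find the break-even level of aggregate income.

Y = 2550

MPC = (4350 − 2430)/(4800 − 2400) = 1920/2400 = 0.8
a = 2430 − 0.8(2400) = 2430 − 1920 = 510
Break-even: Y = a/(1−MPC) = 510/0.2 = 2550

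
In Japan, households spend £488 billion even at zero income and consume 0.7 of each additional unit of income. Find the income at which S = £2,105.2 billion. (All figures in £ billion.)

S = Y − C = -488 + 0.3Y
-488 + 0.3Y = 2105.2, so 0.3Y = 2593.2 and Y = 8644

Y = 8644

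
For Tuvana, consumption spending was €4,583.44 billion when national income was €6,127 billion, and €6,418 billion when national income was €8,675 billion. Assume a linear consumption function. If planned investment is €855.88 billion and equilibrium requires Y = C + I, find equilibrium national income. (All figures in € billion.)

Y = 3671

MPC = (6418 − 4583.44)/(8675 − 6127) = 1834.56/2548 = 0.72
a = 4583.44 − 0.72(6127) = 172
Equilibrium: Y = 172 + 0.72Y + 855.88
0.28Y = 1027.88, so Y = 1027.88/0.28 = 3671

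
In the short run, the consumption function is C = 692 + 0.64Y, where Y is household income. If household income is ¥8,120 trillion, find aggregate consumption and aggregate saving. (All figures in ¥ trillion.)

C = 692 + 0.64(8120) = 692 + 5196.8 = 5888.8
S = Y − C = 8120 − 5888.8 = 2231.2

C = 5888.8; S = 2231.2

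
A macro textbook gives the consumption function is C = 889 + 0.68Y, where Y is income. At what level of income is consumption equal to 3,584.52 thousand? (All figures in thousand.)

889 + 0.68Y = 3584.52
0.68Y = 2695.52, so Y = 2695.52/0.68 = 3964

Y = 3964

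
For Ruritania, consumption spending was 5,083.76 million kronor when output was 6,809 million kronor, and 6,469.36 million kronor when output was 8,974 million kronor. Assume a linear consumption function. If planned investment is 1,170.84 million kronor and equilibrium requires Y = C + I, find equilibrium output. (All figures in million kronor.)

MPC = (6469.36 − 5083.76)/(8974 − 6809) = 1385.6/2165 = 0.64
a = 5083.76 − 0.64(6809) = 726
Equilibrium: Y = 726 + 0.64Y + 1170.84
0.36Y = 1896.84, so Y = 1896.84/0.36 = 5269

Y = 5269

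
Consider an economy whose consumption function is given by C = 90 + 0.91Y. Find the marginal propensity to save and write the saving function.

MPS = 0.09; S = -90 + 0.09Y

MPS = 1 − MPC = 1 − 0.91 = 0.09
S = Y − C = -90 + 0.09Y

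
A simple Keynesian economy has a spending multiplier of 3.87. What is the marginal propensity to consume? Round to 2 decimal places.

MPC = 0.74

k = 1/(1 − MPC), so 1 − MPC = 1/k = 1/3.87 = 0.2584
MPC = 1 − 0.2584 = 0.74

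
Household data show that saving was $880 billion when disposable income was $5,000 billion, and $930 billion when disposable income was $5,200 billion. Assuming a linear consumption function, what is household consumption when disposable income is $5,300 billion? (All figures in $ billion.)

C = 4345

MPS = ΔS/ΔY = (930 − 880)/(5200 − 5000) = 50/200 = 0.25
MPC = 1 − MPS = 0.75
Autonomous saving = 880 − 0.25(5000) = -370, so a = 370
C = 370 + 0.75(5300) = 370 + 3975 = 4345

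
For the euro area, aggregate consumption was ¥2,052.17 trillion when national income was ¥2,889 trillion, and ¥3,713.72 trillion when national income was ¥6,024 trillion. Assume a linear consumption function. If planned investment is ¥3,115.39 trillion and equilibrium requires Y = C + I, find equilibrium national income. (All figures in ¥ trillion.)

Y = 7737

MPC = (3713.72 − 2052.17)/(6024 − 2889) = 1661.55/3135 = 0.53
a = 2052.17 − 0.53(2889) = 521
Equilibrium: Y = 521 + 0.53Y + 3115.39
0.47Y = 3636.39, so Y = 3636.39/0.47 = 7737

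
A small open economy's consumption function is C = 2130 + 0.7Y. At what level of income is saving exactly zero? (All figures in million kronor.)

Y = 7100

At break-even, C = Y: 2130 + 0.7Y = Y
0.3Y = 2130, so Y = 2130/0.3 = 7100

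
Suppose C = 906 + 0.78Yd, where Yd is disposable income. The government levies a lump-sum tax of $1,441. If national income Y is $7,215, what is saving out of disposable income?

Yd = Y − T = 7215 − 1441 = 5774
C = 906 + 0.78(5774) = 906 + 4503.72 = 5409.72
S = Yd − C = 5774 − 5409.72 = 364.28

S = 364.28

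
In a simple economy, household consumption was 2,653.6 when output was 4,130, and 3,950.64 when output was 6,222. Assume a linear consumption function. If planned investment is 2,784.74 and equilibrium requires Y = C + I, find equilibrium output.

Y = 7573

MPC = (3950.64 − 2653.6)/(6222 − 4130) = 1297.04/2092 = 0.62
a = 2653.6 − 0.62(4130) = 93
Equilibrium: Y = 93 + 0.62Y + 2784.74
0.38Y = 2877.74, so Y = 2877.74/0.38 = 7573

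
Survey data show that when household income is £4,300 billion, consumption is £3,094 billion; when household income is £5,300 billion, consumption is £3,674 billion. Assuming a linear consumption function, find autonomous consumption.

MPC = ΔC/ΔY = (3674 − 3094)/(5300 − 4300) = 580/1000 = 0.58
a = C − MPC·Y = 3094 − 0.58(4300) = 3094 − 2494 = 600

a = 600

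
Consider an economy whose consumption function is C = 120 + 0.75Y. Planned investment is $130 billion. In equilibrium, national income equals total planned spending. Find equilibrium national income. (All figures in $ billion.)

Y = C + I = 120 + 0.75Y + 130
Y − 0.75Y = 250
0.25Y = 250, so Y = 250/0.25 = 1000

Y = 1000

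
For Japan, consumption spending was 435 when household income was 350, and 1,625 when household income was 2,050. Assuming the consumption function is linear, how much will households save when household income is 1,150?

S = 155

MPC = (1625 − 435)/(2050 − 350) = 1190/1700 = 0.7
a = 435 − 0.7(350) = 435 − 245 = 190
C = 190 + 0.7(1150) = 995
S = 1150 − 995 = 155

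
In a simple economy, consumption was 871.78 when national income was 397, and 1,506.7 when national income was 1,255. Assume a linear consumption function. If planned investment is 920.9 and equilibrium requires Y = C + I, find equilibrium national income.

MPC = (1506.7 − 871.78)/(1255 − 397) = 634.92/858 = 0.74
a = 871.78 − 0.74(397) = 578
Equilibrium: Y = 578 + 0.74Y + 920.9
0.26Y = 1498.9, so Y = 1498.9/0.26 = 5765

Y = 5765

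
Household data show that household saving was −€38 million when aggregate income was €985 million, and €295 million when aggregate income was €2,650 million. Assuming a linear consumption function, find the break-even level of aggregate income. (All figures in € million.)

MPS = ΔS/ΔY = (295 − (-38))/(2650 − 985) = 333/1665 = 0.2
MPC = 1 − MPS = 0.8
From S(985) = -38: −a + 0.2(985) = -38, so a = 197 − (-38) = 235
Break-even (S = 0): Y = a/MPS = 235/0.2 = 1175

Y = 1175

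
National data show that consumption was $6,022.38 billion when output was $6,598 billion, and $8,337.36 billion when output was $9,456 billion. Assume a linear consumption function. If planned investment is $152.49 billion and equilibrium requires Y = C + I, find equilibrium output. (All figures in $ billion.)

Y = 4371

MPC = (8337.36 − 6022.38)/(9456 − 6598) = 2314.98/2858 = 0.81
a = 6022.38 − 0.81(6598) = 678
Equilibrium: Y = 678 + 0.81Y + 152.49
0.19Y = 830.49, so Y = 830.49/0.19 = 4371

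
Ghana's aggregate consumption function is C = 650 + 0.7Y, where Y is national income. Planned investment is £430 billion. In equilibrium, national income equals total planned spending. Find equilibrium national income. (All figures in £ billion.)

Y = C + I = 650 + 0.7Y + 430
Y − 0.7Y = 1080
0.3Y = 1080, so Y = 1080/0.3 = 3600

Y = 3600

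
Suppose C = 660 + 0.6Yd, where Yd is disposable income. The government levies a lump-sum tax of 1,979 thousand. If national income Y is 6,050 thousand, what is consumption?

C = 3102.6

Yd = Y − T = 6050 − 1979 = 4071
C = 660 + 0.6(4071) = 660 + 2442.6 = 3102.6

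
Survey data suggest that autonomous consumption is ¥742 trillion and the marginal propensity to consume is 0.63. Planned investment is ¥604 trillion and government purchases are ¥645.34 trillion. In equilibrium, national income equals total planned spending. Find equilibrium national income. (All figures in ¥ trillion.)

Y = 5382

Y = C + I + G = 742 + 0.63Y + 604 + 645.34
Y − 0.63Y = 1991.34
0.37Y = 1991.34, so Y = 1991.34/0.37 = 5382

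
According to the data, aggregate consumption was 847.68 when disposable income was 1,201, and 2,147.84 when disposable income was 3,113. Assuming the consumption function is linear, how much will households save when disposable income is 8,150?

MPC = (2147.84 − 847.68)/(3113 − 1201) = 1300.16/1912 = 0.68
a = 847.68 − 0.68(1201) = 847.68 − 816.68 = 31
C = 31 + 0.68(8150) = 5573
S = 8150 − 5573 = 2577

S = 2577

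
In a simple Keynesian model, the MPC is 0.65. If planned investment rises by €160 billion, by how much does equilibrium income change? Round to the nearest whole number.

ΔY ≈ 457

The multiplier is 1/(1 − MPC) = 1/0.35.
ΔY = 160/0.35 = 457.14 ≈ 457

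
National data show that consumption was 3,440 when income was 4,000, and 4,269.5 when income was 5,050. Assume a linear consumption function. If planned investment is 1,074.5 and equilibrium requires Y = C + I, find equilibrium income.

Y = 6450

MPC = (4269.5 − 3440)/(5050 − 4000) = 829.5/1050 = 0.79
a = 3440 − 0.79(4000) = 280
Equilibrium: Y = 280 + 0.79Y + 1074.5
0.21Y = 1354.5, so Y = 1354.5/0.21 = 6450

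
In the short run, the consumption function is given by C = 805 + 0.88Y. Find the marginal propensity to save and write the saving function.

MPS = 0.12; S = -805 + 0.12Y

MPS = 1 − MPC = 1 − 0.88 = 0.12
S = Y − C = -805 + 0.12Y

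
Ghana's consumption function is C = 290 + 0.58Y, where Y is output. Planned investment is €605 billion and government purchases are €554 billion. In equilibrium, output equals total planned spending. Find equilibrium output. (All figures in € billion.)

Y = C + I + G = 290 + 0.58Y + 605 + 554
Y − 0.58Y = 1449
0.42Y = 1449, so Y = 1449/0.42 = 3450

Y = 3450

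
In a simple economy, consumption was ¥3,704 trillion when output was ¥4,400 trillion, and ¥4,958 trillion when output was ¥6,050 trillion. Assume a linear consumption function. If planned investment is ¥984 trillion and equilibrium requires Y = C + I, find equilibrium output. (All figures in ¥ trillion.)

MPC = (4958 − 3704)/(6050 − 4400) = 1254/1650 = 0.76
a = 3704 − 0.76(4400) = 360
Equilibrium: Y = 360 + 0.76Y + 984
0.24Y = 1344, so Y = 1344/0.24 = 5600

Y = 5600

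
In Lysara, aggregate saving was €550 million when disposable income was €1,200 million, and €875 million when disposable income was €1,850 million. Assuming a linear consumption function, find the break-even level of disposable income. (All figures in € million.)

MPS = ΔS/ΔY = (875 − 550)/(1850 − 1200) = 325/650 = 0.5
MPC = 1 − MPS = 0.5
From S(1200) = 550: −a + 0.5(1200) = 550, so a = 600 − 550 = 50
Break-even (S = 0): Y = a/MPS = 50/0.5 = 100

Y = 100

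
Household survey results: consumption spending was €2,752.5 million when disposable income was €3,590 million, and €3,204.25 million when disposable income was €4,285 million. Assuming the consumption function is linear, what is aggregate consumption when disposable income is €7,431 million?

MPC = (3204.25 − 2752.5)/(4285 − 3590) = 451.75/695 = 0.65
a = 2752.5 − 0.65(3590) = 2752.5 − 2333.5 = 419
C = 419 + 0.65(7431) = 419 + 4830.15 = 5249.15

C = 5249.15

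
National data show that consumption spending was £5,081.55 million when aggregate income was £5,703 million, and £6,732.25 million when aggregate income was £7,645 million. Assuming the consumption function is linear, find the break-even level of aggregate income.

MPC = (6732.25 − 5081.55)/(7645 − 5703) = 1650.7/1942 = 0.85
a = 5081.55 − 0.85(5703) = 5081.55 − 4847.55 = 234
Break-even: Y = a/(1−MPC) = 234/0.15 = 1560

Y = 1560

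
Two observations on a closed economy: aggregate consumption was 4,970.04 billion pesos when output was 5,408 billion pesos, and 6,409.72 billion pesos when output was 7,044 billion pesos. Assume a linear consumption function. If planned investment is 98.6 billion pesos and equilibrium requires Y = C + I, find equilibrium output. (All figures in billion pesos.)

Y = 2580

MPC = (6409.72 − 4970.04)/(7044 − 5408) = 1439.68/1636 = 0.88
a = 4970.04 − 0.88(5408) = 211
Equilibrium: Y = 211 + 0.88Y + 98.6
0.12Y = 309.6, so Y = 309.6/0.12 = 2580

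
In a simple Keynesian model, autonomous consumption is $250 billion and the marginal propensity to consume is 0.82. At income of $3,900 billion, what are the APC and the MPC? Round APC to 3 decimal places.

MPC = 0.82 (the slope of the consumption function)
C = 250 + 0.82(3900) = 3448, so APC = 3448/3900 = 0.884

APC = 0.884; MPC = 0.82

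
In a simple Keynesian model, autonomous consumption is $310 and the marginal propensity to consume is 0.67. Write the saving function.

S = Y − C = Y − (310 + 0.67Y) = -310 + (1 − 0.67)Y

S = -310 + 0.33Y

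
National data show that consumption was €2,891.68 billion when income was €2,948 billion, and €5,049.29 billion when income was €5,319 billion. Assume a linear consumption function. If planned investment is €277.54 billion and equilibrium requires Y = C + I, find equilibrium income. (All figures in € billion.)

Y = 5406

MPC = (5049.29 − 2891.68)/(5319 − 2948) = 2157.61/2371 = 0.91
a = 2891.68 − 0.91(2948) = 209
Equilibrium: Y = 209 + 0.91Y + 277.54
0.09Y = 486.54, so Y = 486.54/0.09 = 5406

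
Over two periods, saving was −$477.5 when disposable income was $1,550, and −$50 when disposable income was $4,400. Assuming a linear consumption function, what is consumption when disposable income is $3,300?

C = 3515

MPS = ΔS/ΔY = (-50 − (-477.5))/(4400 − 1550) = 427.5/2850 = 0.15
MPC = 1 − MPS = 0.85
Autonomous saving = -477.5 − 0.15(1550) = -710, so a = 710
C = 710 + 0.85(3300) = 710 + 2805 = 3515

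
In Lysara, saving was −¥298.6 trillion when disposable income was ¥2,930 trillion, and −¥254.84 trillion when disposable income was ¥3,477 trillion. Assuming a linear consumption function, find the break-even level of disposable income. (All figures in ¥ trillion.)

MPS = ΔS/ΔY = (-254.84 − (-298.6))/(3477 − 2930) = 43.76/547 = 0.08
MPC = 1 − MPS = 0.92
From S(2930) = -298.6: −a + 0.08(2930) = -298.6, so a = 234.4 − (-298.6) = 533
Break-even (S = 0): Y = a/MPS = 533/0.08 = 6662.5

Y = 6662.5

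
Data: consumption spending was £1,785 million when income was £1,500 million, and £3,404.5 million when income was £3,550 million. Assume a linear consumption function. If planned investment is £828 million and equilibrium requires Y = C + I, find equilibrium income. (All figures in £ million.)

MPC = (3404.5 − 1785)/(3550 − 1500) = 1619.5/2050 = 0.79
a = 1785 − 0.79(1500) = 600
Equilibrium: Y = 600 + 0.79Y + 828
0.21Y = 1428, so Y = 1428/0.21 = 6800

Y = 6800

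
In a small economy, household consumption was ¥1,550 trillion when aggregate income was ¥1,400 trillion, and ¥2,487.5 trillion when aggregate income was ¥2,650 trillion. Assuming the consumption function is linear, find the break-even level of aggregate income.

Y = 2000

MPC = (2487.5 − 1550)/(2650 − 1400) = 937.5/1250 = 0.75
a = 1550 − 0.75(1400) = 1550 − 1050 = 500
Break-even: Y = a/(1−MPC) = 500/0.25 = 2000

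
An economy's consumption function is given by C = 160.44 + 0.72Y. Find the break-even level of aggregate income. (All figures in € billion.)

Y = 573

At break-even, C = Y: 160.44 + 0.72Y = Y
0.28Y = 160.44, so Y = 160.44/0.28 = 573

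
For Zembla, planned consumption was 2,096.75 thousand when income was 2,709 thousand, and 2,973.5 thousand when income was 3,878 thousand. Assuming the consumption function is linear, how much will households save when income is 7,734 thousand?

MPC = (2973.5 − 2096.75)/(3878 − 2709) = 876.75/1169 = 0.75
a = 2096.75 − 0.75(2709) = 2096.75 − 2031.75 = 65
C = 65 + 0.75(7734) = 5865.5
S = 7734 − 5865.5 = 1868.5

S = 1868.5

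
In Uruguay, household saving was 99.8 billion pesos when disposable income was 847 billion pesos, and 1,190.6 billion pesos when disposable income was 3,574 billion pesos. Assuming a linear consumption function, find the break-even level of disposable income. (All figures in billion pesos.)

Y = 597.5

MPS = ΔS/ΔY = (1190.6 − 99.8)/(3574 − 847) = 1090.8/2727 = 0.4
MPC = 1 − MPS = 0.6
From S(847) = 99.8: −a + 0.4(847) = 99.8, so a = 338.8 − 99.8 = 239
Break-even (S = 0): Y = a/MPS = 239/0.4 = 597.5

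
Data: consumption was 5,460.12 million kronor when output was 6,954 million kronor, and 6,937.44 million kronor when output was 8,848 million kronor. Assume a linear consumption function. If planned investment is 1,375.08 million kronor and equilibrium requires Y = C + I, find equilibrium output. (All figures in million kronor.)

Y = 6414

MPC = (6937.44 − 5460.12)/(8848 − 6954) = 1477.32/1894 = 0.78
a = 5460.12 − 0.78(6954) = 36
Equilibrium: Y = 36 + 0.78Y + 1375.08
0.22Y = 1411.08, so Y = 1411.08/0.22 = 6414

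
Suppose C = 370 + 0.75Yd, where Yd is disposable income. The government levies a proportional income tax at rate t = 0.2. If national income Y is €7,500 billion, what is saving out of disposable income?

S = 1130

Yd = (1 − 0.2)(7500) = 0.8(7500) = 6000
C = 370 + 0.75(6000) = 370 + 4500 = 4870
S = Yd − C = 6000 − 4870 = 1130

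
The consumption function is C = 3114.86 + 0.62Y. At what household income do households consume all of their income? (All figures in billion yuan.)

At break-even, C = Y: 3114.86 + 0.62Y = Y
0.38Y = 3114.86, so Y = 3114.86/0.38 = 8197

Y = 8197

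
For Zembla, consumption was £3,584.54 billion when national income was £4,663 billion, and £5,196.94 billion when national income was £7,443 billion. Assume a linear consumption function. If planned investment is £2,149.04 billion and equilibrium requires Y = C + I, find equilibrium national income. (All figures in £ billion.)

MPC = (5196.94 − 3584.54)/(7443 − 4663) = 1612.4/2780 = 0.58
a = 3584.54 − 0.58(4663) = 880
Equilibrium: Y = 880 + 0.58Y + 2149.04
0.42Y = 3029.04, so Y = 3029.04/0.42 = 7212

Y = 7212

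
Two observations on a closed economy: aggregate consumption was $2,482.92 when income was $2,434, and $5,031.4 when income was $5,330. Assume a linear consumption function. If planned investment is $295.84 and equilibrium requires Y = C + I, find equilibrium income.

MPC = (5031.4 − 2482.92)/(5330 − 2434) = 2548.48/2896 = 0.88
a = 2482.92 − 0.88(2434) = 341
Equilibrium: Y = 341 + 0.88Y + 295.84
0.12Y = 636.84, so Y = 636.84/0.12 = 5307

Y = 5307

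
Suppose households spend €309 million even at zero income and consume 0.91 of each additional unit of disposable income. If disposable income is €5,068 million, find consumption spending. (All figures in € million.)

C = 309 + 0.91(5068) = 309 + 4611.88 = 4920.88

C = 4920.88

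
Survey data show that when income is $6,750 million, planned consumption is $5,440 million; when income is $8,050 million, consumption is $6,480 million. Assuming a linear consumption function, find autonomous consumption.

a = 40

MPC = ΔC/ΔY = (6480 − 5440)/(8050 − 6750) = 1040/1300 = 0.8
a = C − MPC·Y = 5440 − 0.8(6750) = 5440 − 5400 = 40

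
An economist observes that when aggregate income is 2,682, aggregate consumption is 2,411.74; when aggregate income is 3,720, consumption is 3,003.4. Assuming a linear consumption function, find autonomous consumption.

a = 883

MPC = ΔC/ΔY = (3003.4 − 2411.74)/(3720 − 2682) = 591.66/1038 = 0.57
a = C − MPC·Y = 2411.74 − 0.57(2682) = 2411.74 − 1528.74 = 883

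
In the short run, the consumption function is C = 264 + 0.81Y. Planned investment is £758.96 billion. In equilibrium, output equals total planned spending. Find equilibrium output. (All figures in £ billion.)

Y = C + I = 264 + 0.81Y + 758.96
Y − 0.81Y = 1022.96
0.19Y = 1022.96, so Y = 1022.96/0.19 = 5384

Y = 5384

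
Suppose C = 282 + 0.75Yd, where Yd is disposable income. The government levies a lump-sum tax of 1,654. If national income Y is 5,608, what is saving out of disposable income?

S = 706.5

Yd = Y − T = 5608 − 1654 = 3954
C = 282 + 0.75(3954) = 282 + 2965.5 = 3247.5
S = Yd − C = 3954 − 3247.5 = 706.5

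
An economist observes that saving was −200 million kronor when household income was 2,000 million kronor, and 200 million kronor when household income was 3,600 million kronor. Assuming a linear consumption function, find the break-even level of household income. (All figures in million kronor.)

MPS = ΔS/ΔY = (200 − (-200))/(3600 − 2000) = 400/1600 = 0.25
MPC = 1 − MPS = 0.75
From S(2000) = -200: −a + 0.25(2000) = -200, so a = 500 − (-200) = 700
Break-even (S = 0): Y = a/MPS = 700/0.25 = 2800

Y = 2800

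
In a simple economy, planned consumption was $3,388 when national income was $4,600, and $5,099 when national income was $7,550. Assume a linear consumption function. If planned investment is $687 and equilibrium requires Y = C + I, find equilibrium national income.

Y = 3350

MPC = (5099 − 3388)/(7550 − 4600) = 1711/2950 = 0.58
a = 3388 − 0.58(4600) = 720
Equilibrium: Y = 720 + 0.58Y + 687
0.42Y = 1407, so Y = 1407/0.42 = 3350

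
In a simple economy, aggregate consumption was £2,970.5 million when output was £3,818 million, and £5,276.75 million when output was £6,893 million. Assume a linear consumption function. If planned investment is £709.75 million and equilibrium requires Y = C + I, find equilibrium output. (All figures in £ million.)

Y = 3267

MPC = (5276.75 − 2970.5)/(6893 − 3818) = 2306.25/3075 = 0.75
a = 2970.5 − 0.75(3818) = 107
Equilibrium: Y = 107 + 0.75Y + 709.75
0.25Y = 816.75, so Y = 816.75/0.25 = 3267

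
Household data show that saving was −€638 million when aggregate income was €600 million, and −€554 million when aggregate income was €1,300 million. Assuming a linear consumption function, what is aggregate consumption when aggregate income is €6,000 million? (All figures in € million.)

MPS = ΔS/ΔY = (-554 − (-638))/(1300 − 600) = 84/700 = 0.12
MPC = 1 − MPS = 0.88
Autonomous saving = -638 − 0.12(600) = -710, so a = 710
C = 710 + 0.88(6000) = 710 + 5280 = 5990

C = 5990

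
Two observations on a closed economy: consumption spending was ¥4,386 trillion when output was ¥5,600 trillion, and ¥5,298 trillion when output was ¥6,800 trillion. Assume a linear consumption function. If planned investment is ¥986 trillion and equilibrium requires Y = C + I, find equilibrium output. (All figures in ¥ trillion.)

Y = 4650

MPC = (5298 − 4386)/(6800 − 5600) = 912/1200 = 0.76
a = 4386 − 0.76(5600) = 130
Equilibrium: Y = 130 + 0.76Y + 986
0.24Y = 1116, so Y = 1116/0.24 = 4650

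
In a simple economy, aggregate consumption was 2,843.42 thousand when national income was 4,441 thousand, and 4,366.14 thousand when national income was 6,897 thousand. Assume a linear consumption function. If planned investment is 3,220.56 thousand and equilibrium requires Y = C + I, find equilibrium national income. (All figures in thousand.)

Y = 8712

MPC = (4366.14 − 2843.42)/(6897 − 4441) = 1522.72/2456 = 0.62
a = 2843.42 − 0.62(4441) = 90
Equilibrium: Y = 90 + 0.62Y + 3220.56
0.38Y = 3310.56, so Y = 3310.56/0.38 = 8712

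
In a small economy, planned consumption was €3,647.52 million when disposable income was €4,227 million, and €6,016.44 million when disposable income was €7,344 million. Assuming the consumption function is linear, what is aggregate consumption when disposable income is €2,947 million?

MPC = (6016.44 − 3647.52)/(7344 − 4227) = 2368.92/3117 = 0.76
a = 3647.52 − 0.76(4227) = 3647.52 − 3212.52 = 435
C = 435 + 0.76(2947) = 435 + 2239.72 = 2674.72

C = 2674.72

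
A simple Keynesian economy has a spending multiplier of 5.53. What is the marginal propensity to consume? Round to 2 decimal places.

MPC = 0.82

k = 1/(1 − MPC), so 1 − MPC = 1/k = 1/5.53 = 0.1808
MPC = 1 − 0.1808 = 0.82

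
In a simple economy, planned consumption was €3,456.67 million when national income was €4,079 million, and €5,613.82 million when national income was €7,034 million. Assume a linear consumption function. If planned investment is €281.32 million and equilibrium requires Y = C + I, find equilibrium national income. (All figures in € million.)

Y = 2816

MPC = (5613.82 − 3456.67)/(7034 − 4079) = 2157.15/2955 = 0.73
a = 3456.67 − 0.73(4079) = 479
Equilibrium: Y = 479 + 0.73Y + 281.32
0.27Y = 760.32, so Y = 760.32/0.27 = 2816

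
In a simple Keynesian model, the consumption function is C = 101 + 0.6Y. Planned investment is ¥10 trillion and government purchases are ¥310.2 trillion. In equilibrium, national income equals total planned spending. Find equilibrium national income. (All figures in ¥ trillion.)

Y = 1053

Y = C + I + G = 101 + 0.6Y + 10 + 310.2
Y − 0.6Y = 421.2
0.4Y = 421.2, so Y = 421.2/0.4 = 1053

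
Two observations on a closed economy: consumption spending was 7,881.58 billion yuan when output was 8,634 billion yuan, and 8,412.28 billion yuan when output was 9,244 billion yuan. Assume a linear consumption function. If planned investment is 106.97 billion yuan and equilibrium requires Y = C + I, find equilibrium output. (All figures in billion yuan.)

MPC = (8412.28 − 7881.58)/(9244 − 8634) = 530.7/610 = 0.87
a = 7881.58 − 0.87(8634) = 370
Equilibrium: Y = 370 + 0.87Y + 106.97
0.13Y = 476.97, so Y = 476.97/0.13 = 3669

Y = 3669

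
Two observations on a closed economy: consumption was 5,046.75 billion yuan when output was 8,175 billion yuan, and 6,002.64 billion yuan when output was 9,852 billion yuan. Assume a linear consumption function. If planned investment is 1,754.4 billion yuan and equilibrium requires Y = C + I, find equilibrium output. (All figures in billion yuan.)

Y = 4980

MPC = (6002.64 − 5046.75)/(9852 − 8175) = 955.89/1677 = 0.57
a = 5046.75 − 0.57(8175) = 387
Equilibrium: Y = 387 + 0.57Y + 1754.4
0.43Y = 2141.4, so Y = 2141.4/0.43 = 4980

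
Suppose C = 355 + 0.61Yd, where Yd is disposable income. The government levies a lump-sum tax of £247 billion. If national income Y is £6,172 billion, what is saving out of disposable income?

S = 1955.75

Yd = Y − T = 6172 − 247 = 5925
C = 355 + 0.61(5925) = 355 + 3614.25 = 3969.25
S = Yd − C = 5925 − 3969.25 = 1955.75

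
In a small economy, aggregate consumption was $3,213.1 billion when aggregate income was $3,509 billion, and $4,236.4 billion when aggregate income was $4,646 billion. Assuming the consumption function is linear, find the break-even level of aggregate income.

Y = 550

MPC = (4236.4 − 3213.1)/(4646 − 3509) = 1023.3/1137 = 0.9
a = 3213.1 − 0.9(3509) = 3213.1 − 3158.1 = 55
Break-even: Y = a/(1−MPC) = 55/0.1 = 550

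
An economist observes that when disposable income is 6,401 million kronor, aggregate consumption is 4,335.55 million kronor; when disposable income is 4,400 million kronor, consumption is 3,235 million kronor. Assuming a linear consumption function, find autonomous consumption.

MPC = ΔC/ΔY = (4335.55 − 3235)/(6401 − 4400) = 1100.55/2001 = 0.55
a = C − MPC·Y = 3235 − 0.55(4400) = 3235 − 2420 = 815

a = 815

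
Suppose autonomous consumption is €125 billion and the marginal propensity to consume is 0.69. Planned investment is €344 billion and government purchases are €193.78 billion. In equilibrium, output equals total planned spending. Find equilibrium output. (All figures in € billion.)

Y = 2138

Y = C + I + G = 125 + 0.69Y + 344 + 193.78
Y − 0.69Y = 662.78
0.31Y = 662.78, so Y = 662.78/0.31 = 2138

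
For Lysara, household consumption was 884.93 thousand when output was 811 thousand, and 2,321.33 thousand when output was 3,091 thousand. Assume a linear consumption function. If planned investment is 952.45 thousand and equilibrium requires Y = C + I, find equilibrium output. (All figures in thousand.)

MPC = (2321.33 − 884.93)/(3091 − 811) = 1436.4/2280 = 0.63
a = 884.93 − 0.63(811) = 374
Equilibrium: Y = 374 + 0.63Y + 952.45
0.37Y = 1326.45, so Y = 1326.45/0.37 = 3585

Y = 3585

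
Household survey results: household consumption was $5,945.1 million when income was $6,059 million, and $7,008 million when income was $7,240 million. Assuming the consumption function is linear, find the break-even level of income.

Y = 4920

MPC = (7008 − 5945.1)/(7240 − 6059) = 1062.9/1181 = 0.9
a = 5945.1 − 0.9(6059) = 5945.1 − 5453.1 = 492
Break-even: Y = a/(1−MPC) = 492/0.1 = 4920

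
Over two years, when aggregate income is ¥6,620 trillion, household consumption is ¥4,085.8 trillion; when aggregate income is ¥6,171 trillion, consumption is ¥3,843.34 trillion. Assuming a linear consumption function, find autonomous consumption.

MPC = ΔC/ΔY = (4085.8 − 3843.34)/(6620 − 6171) = 242.46/449 = 0.54
a = C − MPC·Y = 3843.34 − 0.54(6171) = 3843.34 − 3332.34 = 511

a = 511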